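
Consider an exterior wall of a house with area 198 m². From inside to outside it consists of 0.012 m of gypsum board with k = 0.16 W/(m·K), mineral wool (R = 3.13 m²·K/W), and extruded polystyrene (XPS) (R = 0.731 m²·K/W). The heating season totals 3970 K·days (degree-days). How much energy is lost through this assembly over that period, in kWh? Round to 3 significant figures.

4790 kWh

0.012/0.16 = 0.075
R_total = 0.075 + 3.13 + 0.731 = 3.936 m²·K/W
E = A × HDD × 24 / R / 1000 = 198 × 3970 × 24 / 3.936 / 1000 = 4793 kWh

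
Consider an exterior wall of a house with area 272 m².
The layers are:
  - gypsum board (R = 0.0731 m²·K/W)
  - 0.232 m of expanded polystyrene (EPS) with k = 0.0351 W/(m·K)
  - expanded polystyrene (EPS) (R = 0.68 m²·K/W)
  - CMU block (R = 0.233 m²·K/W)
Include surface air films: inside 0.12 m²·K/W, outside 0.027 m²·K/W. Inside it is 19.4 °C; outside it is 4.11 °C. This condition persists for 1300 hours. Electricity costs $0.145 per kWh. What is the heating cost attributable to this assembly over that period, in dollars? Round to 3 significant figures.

101 dollars

0.232/0.0351 = 6.61
R_total = 0.12 + 0.0731 + 6.61 + 0.68 + 0.233 + 0.027 = 7.743 m²·K/W
Q = 272 × (19.4 − 4.11) / 7.743 = 537.1 W
E = 537.1 W × 1300 h / 1000 = 698.3 kWh
Cost = 698.3 × 0.145 = $101.2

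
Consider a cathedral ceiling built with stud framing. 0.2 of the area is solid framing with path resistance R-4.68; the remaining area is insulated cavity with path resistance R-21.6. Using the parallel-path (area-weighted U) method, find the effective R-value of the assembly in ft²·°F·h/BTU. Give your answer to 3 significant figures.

U_eff = 0.8/21.6 + 0.2/4.68 = 0.03704 + 0.04274 = 0.07977
R_eff = 1/U_eff = 12.54 ft²·°F·h/BTU

12.5 ft²·°F·h/BTU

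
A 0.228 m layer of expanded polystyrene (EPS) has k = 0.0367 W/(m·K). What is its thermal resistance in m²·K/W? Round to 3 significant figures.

6.21 m²·K/W

R = L/k = 0.228/0.0367 = 6.213 m²·K/W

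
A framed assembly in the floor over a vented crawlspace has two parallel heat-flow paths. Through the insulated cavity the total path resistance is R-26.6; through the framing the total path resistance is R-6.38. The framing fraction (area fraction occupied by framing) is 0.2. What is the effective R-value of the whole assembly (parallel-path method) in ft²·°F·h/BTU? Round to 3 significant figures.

U_eff = 0.8/26.6 + 0.2/6.38 = 0.03008 + 0.03135 = 0.06142
R_eff = 1/U_eff = 16.28 ft²·°F·h/BTU

16.3 ft²·°F·h/BTU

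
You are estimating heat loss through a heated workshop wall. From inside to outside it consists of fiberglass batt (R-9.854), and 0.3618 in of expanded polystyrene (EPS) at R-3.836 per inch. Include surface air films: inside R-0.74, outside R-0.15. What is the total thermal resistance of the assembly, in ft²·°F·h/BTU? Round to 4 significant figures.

12.13 ft²·°F·h/BTU

0.3618 × 3.836 = 1.3879
R_total = 0.74 + 9.854 + 1.3879 + 0.15 = 12.132 ft²·°F·h/BTU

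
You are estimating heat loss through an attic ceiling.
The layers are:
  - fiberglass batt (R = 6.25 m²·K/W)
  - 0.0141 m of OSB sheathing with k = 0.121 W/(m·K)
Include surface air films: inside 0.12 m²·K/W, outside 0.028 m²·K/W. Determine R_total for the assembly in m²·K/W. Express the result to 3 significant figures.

0.0141/0.121 = 0.1165
R_total = 0.12 + 6.25 + 0.1165 + 0.028 = 6.515 m²·K/W

6.51 m²·K/W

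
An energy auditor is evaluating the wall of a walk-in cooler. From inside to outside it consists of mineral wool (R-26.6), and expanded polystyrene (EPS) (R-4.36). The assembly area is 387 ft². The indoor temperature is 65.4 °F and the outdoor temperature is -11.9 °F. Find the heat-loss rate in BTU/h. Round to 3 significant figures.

966 BTU/h

R_total = 26.6 + 4.36 = 30.96 ft²·°F·h/BTU
Q = A·ΔT/R = 387 × (65.4 − (-11.9)) / 30.96 = 966.3 BTU/h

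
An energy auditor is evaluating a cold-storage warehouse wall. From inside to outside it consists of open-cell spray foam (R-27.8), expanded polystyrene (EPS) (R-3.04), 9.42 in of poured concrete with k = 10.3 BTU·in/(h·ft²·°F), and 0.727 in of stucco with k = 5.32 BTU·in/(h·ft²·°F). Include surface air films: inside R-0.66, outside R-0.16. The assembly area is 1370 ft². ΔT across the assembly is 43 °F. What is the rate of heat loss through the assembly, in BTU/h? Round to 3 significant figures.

1800 BTU/h

9.42/10.3 = 0.9146
0.727/5.32 = 0.1367
R_total = 0.66 + 27.8 + 3.04 + 0.9146 + 0.1367 + 0.16 = 32.71 ft²·°F·h/BTU
Q = A·ΔT/R = 1370 × 43 / 32.71 = 1801 BTU/h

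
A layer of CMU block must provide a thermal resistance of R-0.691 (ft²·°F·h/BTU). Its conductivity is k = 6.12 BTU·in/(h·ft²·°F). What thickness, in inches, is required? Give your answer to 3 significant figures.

4.23 in

L = R × k = 0.691 × 6.12 = 4.229 in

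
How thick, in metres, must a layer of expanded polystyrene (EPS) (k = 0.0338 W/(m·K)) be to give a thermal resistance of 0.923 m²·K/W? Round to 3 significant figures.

L = R·k = 0.923 × 0.0338 = 0.0312 m

0.0312 m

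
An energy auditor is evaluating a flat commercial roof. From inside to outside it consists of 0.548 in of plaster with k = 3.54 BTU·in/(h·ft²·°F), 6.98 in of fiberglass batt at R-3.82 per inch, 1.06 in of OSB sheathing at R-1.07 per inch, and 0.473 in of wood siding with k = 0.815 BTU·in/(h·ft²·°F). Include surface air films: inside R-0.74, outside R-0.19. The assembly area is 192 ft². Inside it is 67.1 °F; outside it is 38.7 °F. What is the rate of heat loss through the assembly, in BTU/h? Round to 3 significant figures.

185 BTU/h

0.548/3.54 = 0.1548
6.98 × 3.82 = 26.66
1.06 × 1.07 = 1.134
0.473/0.815 = 0.5804
R_total = 0.74 + 0.1548 + 26.66 + 1.134 + 0.5804 + 0.19 = 29.46 ft²·°F·h/BTU
Q = A·ΔT/R = 192 × (67.1 − 38.7) / 29.46 = 185.1 BTU/h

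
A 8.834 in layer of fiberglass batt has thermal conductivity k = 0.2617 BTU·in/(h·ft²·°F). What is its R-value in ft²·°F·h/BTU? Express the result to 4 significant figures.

R = L/k = 8.834/0.2617 = 33.756 ft²·°F·h/BTU

33.76 ft²·°F·h/BTU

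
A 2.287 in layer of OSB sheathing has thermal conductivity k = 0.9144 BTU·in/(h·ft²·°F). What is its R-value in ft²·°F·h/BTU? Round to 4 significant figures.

2.501 ft²·°F·h/BTU

R = L/k = 2.287/0.9144 = 2.5011 ft²·°F·h/BTU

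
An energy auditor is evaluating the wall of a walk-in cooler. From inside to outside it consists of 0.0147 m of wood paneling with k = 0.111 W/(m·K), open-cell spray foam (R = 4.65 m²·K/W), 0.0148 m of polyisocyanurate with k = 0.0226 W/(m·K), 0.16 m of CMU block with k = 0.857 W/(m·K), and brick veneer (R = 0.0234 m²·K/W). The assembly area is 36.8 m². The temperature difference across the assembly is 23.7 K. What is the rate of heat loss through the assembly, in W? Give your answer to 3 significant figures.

154 W

0.0147/0.111 = 0.1324
0.0148/0.0226 = 0.6549
0.16/0.857 = 0.1867
R_total = 0.1324 + 4.65 + 0.6549 + 0.1867 + 0.0234 = 5.647 m²·K/W
Q = A·ΔT/R = 36.8 × 23.7 / 5.647 = 154.4 W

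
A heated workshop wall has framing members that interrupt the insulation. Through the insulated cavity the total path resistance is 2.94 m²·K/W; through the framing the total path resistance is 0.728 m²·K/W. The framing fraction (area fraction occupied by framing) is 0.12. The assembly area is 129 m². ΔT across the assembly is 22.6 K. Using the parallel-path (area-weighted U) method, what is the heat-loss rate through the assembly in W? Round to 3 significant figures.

1350 W

U_eff = 0.88/2.94 + 0.12/0.728 = 0.2993 + 0.1648 = 0.4642
R_eff = 1/U_eff = 2.154 m²·K/W
Q = 129 × 22.6 / 2.154 = 1353 W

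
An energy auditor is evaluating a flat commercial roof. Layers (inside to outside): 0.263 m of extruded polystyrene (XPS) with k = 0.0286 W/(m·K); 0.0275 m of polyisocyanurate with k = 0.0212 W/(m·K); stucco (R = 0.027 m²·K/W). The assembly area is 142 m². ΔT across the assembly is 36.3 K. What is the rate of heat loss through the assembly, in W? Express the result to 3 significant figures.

0.263/0.0286 = 9.196
0.0275/0.0212 = 1.297
R_total = 9.196 + 1.297 + 0.027 = 10.52 m²·K/W
Q = A·ΔT/R = 142 × 36.3 / 10.52 = 490 W

490 W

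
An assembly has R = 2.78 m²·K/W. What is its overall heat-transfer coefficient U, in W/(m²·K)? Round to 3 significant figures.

0.360 W/(m²·K)

U = 1/R = 1/2.78 = 0.3597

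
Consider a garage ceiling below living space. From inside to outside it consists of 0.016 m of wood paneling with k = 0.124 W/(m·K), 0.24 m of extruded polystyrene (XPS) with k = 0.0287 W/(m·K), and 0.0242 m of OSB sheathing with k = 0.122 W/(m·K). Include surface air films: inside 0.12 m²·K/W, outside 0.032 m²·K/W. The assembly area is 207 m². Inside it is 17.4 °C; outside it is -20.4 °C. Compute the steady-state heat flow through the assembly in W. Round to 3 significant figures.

885 W

0.016/0.124 = 0.129
0.24/0.0287 = 8.362
0.0242/0.122 = 0.1984
R_total = 0.12 + 0.129 + 8.362 + 0.1984 + 0.032 = 8.842 m²·K/W
Q = A·ΔT/R = 207 × (17.4 − (-20.4)) / 8.842 = 885 W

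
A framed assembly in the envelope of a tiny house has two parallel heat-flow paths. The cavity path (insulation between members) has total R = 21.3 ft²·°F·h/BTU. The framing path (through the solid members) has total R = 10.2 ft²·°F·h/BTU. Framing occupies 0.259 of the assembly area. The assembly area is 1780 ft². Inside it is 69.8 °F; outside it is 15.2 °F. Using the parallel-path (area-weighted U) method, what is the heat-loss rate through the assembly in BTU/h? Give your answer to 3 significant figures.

5850 BTU/h

U_eff = 0.741/21.3 + 0.259/10.2 = 0.03479 + 0.02539 = 0.06018
R_eff = 1/U_eff = 16.62 ft²·°F·h/BTU
Q = 1780 × (69.8 − 15.2) / 16.62 = 5849 BTU/h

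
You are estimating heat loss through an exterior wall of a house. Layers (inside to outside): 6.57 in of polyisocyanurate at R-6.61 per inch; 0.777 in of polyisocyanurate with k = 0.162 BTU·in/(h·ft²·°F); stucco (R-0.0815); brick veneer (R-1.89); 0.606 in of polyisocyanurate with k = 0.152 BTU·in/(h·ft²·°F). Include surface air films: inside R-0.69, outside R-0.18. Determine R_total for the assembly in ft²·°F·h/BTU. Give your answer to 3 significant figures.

6.57 × 6.61 = 43.43
0.777/0.162 = 4.796
0.606/0.152 = 3.987
R_total = 0.69 + 43.43 + 4.796 + 0.0815 + 1.89 + 3.987 + 0.18 = 55.05 ft²·°F·h/BTU

55.1 ft²·°F·h/BTU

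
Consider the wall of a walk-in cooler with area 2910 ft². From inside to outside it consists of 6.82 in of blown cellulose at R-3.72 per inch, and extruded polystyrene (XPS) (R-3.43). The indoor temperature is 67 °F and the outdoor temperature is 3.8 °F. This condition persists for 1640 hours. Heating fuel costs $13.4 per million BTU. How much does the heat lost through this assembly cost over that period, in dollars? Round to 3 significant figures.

140 dollars

6.82 × 3.72 = 25.37
R_total = 25.37 + 3.43 = 28.8 ft²·°F·h/BTU
Q = 2910 × (67 − 3.8) / 28.8 = 6386 BTU/h
E = 6386 × 1640 = 10470000 BTU
Cost = 10470000/10⁶ × 13.4 = $140.3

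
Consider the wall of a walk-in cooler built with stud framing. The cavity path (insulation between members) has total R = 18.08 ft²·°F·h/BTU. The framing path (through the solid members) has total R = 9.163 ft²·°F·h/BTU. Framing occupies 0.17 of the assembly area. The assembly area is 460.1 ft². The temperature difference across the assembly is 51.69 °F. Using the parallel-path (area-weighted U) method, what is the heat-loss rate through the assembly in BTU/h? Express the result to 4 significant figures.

U_eff = 0.83/18.08 + 0.17/9.163 = 0.045907 + 0.018553 = 0.06446
R_eff = 1/U_eff = 15.514 ft²·°F·h/BTU
Q = 460.1 × 51.69 / 15.514 = 1533 BTU/h

1533 BTU/h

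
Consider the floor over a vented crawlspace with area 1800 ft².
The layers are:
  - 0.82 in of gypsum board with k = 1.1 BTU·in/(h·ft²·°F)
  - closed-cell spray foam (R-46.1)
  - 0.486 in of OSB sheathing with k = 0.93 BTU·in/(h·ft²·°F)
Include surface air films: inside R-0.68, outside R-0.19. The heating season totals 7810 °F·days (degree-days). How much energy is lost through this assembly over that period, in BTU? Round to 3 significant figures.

0.82/1.1 = 0.7455
0.486/0.93 = 0.5226
R_total = 0.68 + 0.7455 + 46.1 + 0.5226 + 0.19 = 48.24 ft²·°F·h/BTU
E = A × HDD × 24 / R = 1800 × 7810 × 24 / 48.24 = 6994000 BTU

6990000 BTU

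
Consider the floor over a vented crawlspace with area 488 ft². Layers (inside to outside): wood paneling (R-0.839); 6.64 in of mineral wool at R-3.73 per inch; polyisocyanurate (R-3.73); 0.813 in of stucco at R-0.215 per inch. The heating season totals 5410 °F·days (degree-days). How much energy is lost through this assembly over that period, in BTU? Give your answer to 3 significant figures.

2150000 BTU

6.64 × 3.73 = 24.77
0.813 × 0.215 = 0.1748
R_total = 0.839 + 24.77 + 3.73 + 0.1748 = 29.51 ft²·°F·h/BTU
E = A × HDD × 24 / R = 488 × 5410 × 24 / 29.51 = 2147000 BTU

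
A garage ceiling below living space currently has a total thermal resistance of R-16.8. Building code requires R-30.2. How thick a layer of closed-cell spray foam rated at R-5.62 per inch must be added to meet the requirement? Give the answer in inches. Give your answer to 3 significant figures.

ΔR = 30.2 − 16.8 = 13.4 ft²·°F·h/BTU
L = ΔR / (R/in) = 13.4/5.62 = 2.384 in

2.38 in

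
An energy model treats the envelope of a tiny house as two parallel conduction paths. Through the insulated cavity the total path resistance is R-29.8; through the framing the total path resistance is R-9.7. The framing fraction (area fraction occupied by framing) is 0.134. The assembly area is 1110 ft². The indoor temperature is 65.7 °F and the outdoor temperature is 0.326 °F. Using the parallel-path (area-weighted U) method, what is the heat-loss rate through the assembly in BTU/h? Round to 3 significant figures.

U_eff = 0.866/29.8 + 0.134/9.7 = 0.02906 + 0.01381 = 0.04287
R_eff = 1/U_eff = 23.32 ft²·°F·h/BTU
Q = 1110 × (65.7 − 0.326) / 23.32 = 3111 BTU/h

3110 BTU/h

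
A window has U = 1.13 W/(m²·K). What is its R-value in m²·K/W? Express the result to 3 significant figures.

0.885 m²·K/W

R = 1/U = 1/1.13 = 0.885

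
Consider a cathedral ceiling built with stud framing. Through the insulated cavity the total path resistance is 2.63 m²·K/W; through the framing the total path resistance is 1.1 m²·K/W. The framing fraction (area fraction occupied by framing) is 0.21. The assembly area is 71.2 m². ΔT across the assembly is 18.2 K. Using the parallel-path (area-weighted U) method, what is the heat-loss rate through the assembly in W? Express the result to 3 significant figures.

637 W

U_eff = 0.79/2.63 + 0.21/1.1 = 0.3004 + 0.1909 = 0.4913
R_eff = 1/U_eff = 2.035 m²·K/W
Q = 71.2 × 18.2 / 2.035 = 636.6 W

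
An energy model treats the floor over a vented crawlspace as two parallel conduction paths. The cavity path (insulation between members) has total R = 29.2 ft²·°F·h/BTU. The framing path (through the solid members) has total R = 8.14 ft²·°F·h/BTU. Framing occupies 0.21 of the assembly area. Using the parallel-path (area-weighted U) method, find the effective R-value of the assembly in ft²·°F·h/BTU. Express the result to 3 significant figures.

U_eff = 0.79/29.2 + 0.21/8.14 = 0.02705 + 0.0258 = 0.05285
R_eff = 1/U_eff = 18.92 ft²·°F·h/BTU

18.9 ft²·°F·h/BTU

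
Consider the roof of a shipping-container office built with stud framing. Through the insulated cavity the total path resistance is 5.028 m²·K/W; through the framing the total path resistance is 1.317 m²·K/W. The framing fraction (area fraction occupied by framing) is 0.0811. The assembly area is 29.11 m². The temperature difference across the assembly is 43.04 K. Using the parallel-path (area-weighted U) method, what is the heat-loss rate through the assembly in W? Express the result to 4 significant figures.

306.1 W

U_eff = 0.9189/5.028 + 0.0811/1.317 = 0.18276 + 0.061579 = 0.24434
R_eff = 1/U_eff = 4.0927 m²·K/W
Q = 29.11 × 43.04 / 4.0927 = 306.13 W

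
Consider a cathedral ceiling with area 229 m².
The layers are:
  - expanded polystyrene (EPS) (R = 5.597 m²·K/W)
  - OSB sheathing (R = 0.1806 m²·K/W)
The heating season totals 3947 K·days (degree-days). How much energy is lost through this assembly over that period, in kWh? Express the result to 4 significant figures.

3755 kWh

R_total = 5.597 + 0.1806 = 5.7776 m²·K/W
E = A × HDD × 24 / R / 1000 = 229 × 3947 × 24 / 5.7776 / 1000 = 3754.6 kWh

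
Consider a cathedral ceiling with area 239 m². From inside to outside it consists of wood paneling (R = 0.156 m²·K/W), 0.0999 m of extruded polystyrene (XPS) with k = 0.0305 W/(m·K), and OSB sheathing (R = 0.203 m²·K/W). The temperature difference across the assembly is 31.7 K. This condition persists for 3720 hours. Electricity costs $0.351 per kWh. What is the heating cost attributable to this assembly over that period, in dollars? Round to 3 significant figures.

2720 dollars

0.0999/0.0305 = 3.275
R_total = 0.156 + 3.275 + 0.203 = 3.634 m²·K/W
Q = 239 × 31.7 / 3.634 = 2085 W
E = 2085 W × 3720 h / 1000 = 7755 kWh
Cost = 7755 × 0.351 = $2722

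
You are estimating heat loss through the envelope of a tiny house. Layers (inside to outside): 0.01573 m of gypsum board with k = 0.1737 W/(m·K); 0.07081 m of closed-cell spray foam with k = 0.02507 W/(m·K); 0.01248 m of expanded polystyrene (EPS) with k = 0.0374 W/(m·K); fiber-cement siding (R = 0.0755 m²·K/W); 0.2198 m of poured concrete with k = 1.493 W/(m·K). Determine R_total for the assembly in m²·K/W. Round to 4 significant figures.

0.01573/0.1737 = 0.090558
0.07081/0.02507 = 2.8245
0.01248/0.0374 = 0.33369
0.2198/1.493 = 0.14722
R_total = 0.090558 + 2.8245 + 0.33369 + 0.0755 + 0.14722 = 3.4715 m²·K/W

3.471 m²·K/W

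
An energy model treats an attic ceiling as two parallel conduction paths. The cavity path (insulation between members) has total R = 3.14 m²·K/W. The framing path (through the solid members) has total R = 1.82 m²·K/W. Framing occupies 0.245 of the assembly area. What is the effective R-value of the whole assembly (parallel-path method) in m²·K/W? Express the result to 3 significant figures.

U_eff = 0.755/3.14 + 0.245/1.82 = 0.2404 + 0.1346 = 0.3751
R_eff = 1/U_eff = 2.666 m²·K/W

2.67 m²·K/W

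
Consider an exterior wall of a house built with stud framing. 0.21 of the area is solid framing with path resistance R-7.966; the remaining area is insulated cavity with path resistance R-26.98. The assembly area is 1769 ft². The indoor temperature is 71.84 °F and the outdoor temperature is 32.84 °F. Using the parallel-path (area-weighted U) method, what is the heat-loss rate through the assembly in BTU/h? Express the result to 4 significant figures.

U_eff = 0.79/26.98 + 0.21/7.966 = 0.029281 + 0.026362 = 0.055643
R_eff = 1/U_eff = 17.972 ft²·°F·h/BTU
Q = 1769 × (71.84 − 32.84) / 17.972 = 3838.9 BTU/h

3839 BTU/h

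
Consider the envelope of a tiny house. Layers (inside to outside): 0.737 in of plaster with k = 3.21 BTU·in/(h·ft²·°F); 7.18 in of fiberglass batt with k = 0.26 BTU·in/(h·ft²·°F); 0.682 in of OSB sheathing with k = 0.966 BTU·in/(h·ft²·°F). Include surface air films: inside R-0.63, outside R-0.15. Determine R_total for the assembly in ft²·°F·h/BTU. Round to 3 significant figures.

29.3 ft²·°F·h/BTU

0.737/3.21 = 0.2296
7.18/0.26 = 27.62
0.682/0.966 = 0.706
R_total = 0.63 + 0.2296 + 27.62 + 0.706 + 0.15 = 29.33 ft²·°F·h/BTU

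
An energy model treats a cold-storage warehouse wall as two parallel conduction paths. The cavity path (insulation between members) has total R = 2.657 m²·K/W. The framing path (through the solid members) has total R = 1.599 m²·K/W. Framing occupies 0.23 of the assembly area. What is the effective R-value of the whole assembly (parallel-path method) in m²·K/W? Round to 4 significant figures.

U_eff = 0.77/2.657 + 0.23/1.599 = 0.2898 + 0.14384 = 0.43364
R_eff = 1/U_eff = 2.3061 m²·K/W

2.306 m²·K/W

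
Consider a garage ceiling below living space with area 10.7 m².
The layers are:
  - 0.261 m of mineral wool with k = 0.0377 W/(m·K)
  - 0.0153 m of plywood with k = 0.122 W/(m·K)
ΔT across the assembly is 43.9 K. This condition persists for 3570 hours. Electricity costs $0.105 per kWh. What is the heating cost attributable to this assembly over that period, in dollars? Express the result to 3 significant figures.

0.261/0.0377 = 6.923
0.0153/0.122 = 0.1254
R_total = 6.923 + 0.1254 = 7.048 m²·K/W
Q = 10.7 × 43.9 / 7.048 = 66.64 W
E = 66.64 W × 3570 h / 1000 = 237.9 kWh
Cost = 237.9 × 0.105 = $24.98

25.0 dollars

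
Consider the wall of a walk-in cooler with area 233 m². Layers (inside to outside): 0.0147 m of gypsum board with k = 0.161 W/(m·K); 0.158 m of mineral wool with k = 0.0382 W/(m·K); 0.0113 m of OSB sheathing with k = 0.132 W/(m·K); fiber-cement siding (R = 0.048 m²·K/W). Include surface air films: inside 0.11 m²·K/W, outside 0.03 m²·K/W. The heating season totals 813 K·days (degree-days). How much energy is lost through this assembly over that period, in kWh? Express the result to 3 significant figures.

0.0147/0.161 = 0.0913
0.158/0.0382 = 4.136
0.0113/0.132 = 0.08561
R_total = 0.11 + 0.0913 + 4.136 + 0.08561 + 0.048 + 0.03 = 4.501 m²·K/W
E = A × HDD × 24 / R / 1000 = 233 × 813 × 24 / 4.501 / 1000 = 1010 kWh

1010 kWh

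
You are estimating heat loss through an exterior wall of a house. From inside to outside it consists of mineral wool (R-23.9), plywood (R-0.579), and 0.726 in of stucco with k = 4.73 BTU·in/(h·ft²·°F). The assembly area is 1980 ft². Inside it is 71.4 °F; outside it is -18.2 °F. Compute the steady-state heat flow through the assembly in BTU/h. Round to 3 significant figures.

0.726/4.73 = 0.1535
R_total = 23.9 + 0.579 + 0.1535 = 24.63 ft²·°F·h/BTU
Q = A·ΔT/R = 1980 × (71.4 − (-18.2)) / 24.63 = 7202 BTU/h

7200 BTU/h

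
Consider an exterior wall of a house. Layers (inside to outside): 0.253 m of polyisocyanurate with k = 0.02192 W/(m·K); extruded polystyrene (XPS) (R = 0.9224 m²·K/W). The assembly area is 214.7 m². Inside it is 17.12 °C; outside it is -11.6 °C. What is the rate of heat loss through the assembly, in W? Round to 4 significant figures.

494.7 W

0.253/0.02192 = 11.542
R_total = 11.542 + 0.9224 = 12.464 m²·K/W
Q = A·ΔT/R = 214.7 × (17.12 − (-11.6)) / 12.464 = 494.7 W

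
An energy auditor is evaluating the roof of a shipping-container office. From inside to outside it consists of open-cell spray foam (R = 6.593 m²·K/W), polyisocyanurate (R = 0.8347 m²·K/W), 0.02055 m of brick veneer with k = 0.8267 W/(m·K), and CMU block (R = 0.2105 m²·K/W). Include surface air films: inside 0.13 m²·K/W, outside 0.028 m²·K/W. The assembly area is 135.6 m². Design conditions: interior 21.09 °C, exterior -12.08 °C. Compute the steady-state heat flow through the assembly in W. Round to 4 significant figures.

575.1 W

0.02055/0.8267 = 0.024858
R_total = 0.13 + 6.593 + 0.8347 + 0.024858 + 0.2105 + 0.028 = 7.8211 m²·K/W
Q = A·ΔT/R = 135.6 × (21.09 − (-12.08)) / 7.8211 = 575.1 W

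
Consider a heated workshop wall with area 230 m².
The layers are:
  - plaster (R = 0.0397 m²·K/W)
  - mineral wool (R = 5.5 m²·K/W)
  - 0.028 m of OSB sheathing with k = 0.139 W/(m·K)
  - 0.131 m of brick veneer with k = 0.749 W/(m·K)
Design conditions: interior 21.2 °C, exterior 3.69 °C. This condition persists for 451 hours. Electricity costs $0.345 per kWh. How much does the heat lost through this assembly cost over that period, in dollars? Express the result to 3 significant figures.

106 dollars

0.028/0.139 = 0.2014
0.131/0.749 = 0.1749
R_total = 0.0397 + 5.5 + 0.2014 + 0.1749 = 5.916 m²·K/W
Q = 230 × (21.2 − 3.69) / 5.916 = 680.7 W
E = 680.7 W × 451 h / 1000 = 307 kWh
Cost = 307 × 0.345 = $105.9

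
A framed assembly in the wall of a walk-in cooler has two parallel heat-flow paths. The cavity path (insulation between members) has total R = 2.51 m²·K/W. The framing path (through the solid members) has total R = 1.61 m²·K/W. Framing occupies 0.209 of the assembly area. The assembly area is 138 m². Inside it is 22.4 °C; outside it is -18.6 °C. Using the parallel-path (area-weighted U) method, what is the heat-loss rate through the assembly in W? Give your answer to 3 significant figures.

2520 W

U_eff = 0.791/2.51 + 0.209/1.61 = 0.3151 + 0.1298 = 0.445
R_eff = 1/U_eff = 2.247 m²·K/W
Q = 138 × (22.4 − (-18.6)) / 2.247 = 2518 W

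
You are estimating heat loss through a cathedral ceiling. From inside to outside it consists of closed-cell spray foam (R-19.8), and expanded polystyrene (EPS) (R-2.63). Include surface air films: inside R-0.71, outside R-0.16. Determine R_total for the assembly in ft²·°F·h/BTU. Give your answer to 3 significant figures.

23.3 ft²·°F·h/BTU

R_total = 0.71 + 19.8 + 2.63 + 0.16 = 23.3 ft²·°F·h/BTU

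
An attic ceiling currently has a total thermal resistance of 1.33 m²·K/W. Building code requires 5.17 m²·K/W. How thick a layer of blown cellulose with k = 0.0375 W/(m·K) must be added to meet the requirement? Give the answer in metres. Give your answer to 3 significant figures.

ΔR = 5.17 − 1.33 = 3.84 m²·K/W
L = ΔR × k = 3.84 × 0.0375 = 0.144 m

0.144 m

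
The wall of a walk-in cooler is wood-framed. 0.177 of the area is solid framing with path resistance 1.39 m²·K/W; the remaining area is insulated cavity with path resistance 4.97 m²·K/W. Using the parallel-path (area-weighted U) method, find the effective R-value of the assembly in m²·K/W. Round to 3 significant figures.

U_eff = 0.823/4.97 + 0.177/1.39 = 0.1656 + 0.1273 = 0.2929
R_eff = 1/U_eff = 3.414 m²·K/W

3.41 m²·K/W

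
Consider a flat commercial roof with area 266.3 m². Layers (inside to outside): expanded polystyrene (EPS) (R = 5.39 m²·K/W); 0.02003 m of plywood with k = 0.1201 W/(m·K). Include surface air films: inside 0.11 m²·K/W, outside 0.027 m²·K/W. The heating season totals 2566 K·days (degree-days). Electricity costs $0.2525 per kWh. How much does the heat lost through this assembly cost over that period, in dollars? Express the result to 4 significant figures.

0.02003/0.1201 = 0.16678
R_total = 0.11 + 5.39 + 0.16678 + 0.027 = 5.6938 m²·K/W
E = A × HDD × 24 / R / 1000 = 266.3 × 2566 × 24 / 5.6938 / 1000 = 2880.3 kWh
Cost = 2880.3 × 0.2525 = $727.28

727.3 dollars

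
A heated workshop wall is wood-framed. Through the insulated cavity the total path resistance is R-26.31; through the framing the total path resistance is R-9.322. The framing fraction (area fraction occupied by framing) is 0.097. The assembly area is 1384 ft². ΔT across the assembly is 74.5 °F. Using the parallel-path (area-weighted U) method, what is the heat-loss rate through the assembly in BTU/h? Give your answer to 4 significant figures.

U_eff = 0.903/26.31 + 0.097/9.322 = 0.034322 + 0.010405 = 0.044727
R_eff = 1/U_eff = 22.358 ft²·°F·h/BTU
Q = 1384 × 74.5 / 22.358 = 4611.7 BTU/h

4612 BTU/h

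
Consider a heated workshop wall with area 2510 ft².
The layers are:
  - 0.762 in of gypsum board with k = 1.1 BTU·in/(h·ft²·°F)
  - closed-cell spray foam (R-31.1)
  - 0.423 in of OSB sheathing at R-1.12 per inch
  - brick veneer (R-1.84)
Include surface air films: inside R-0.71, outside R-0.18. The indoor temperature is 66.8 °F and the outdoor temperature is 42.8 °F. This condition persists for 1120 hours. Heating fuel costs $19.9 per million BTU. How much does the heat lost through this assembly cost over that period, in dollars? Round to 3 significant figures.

0.762/1.1 = 0.6927
0.423 × 1.12 = 0.4738
R_total = 0.71 + 0.6927 + 31.1 + 0.4738 + 1.84 + 0.18 = 35 ft²·°F·h/BTU
Q = 2510 × (66.8 − 42.8) / 35 = 1721 BTU/h
E = 1721 × 1120 = 1928000 BTU
Cost = 1928000/10⁶ × 19.9 = $38.36

38.4 dollars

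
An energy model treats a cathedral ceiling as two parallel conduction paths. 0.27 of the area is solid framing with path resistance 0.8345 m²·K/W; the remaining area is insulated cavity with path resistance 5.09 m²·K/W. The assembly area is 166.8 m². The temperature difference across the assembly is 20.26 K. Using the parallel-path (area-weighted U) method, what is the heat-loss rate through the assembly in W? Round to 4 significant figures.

1578 W

U_eff = 0.73/5.09 + 0.27/0.8345 = 0.14342 + 0.32355 = 0.46697
R_eff = 1/U_eff = 2.1415 m²·K/W
Q = 166.8 × 20.26 / 2.1415 = 1578 W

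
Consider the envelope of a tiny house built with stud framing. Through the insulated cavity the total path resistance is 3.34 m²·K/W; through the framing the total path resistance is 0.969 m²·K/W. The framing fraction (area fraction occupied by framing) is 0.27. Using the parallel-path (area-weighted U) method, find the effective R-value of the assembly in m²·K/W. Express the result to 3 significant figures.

U_eff = 0.73/3.34 + 0.27/0.969 = 0.2186 + 0.2786 = 0.4972
R_eff = 1/U_eff = 2.011 m²·K/W

2.01 m²·K/W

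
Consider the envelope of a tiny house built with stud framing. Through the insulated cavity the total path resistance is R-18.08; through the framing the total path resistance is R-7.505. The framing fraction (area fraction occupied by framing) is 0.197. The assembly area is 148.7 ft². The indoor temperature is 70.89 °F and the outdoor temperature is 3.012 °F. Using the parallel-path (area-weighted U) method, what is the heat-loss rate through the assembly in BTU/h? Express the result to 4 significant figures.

713.2 BTU/h

U_eff = 0.803/18.08 + 0.197/7.505 = 0.044414 + 0.026249 = 0.070663
R_eff = 1/U_eff = 14.152 ft²·°F·h/BTU
Q = 148.7 × (70.89 − 3.012) / 14.152 = 713.23 BTU/h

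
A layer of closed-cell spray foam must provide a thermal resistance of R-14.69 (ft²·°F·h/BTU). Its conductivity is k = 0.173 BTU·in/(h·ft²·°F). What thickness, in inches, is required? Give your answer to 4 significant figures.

2.541 in

L = R × k = 14.69 × 0.173 = 2.5414 in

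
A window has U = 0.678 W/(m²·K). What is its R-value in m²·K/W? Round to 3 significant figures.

1.47 m²·K/W

R = 1/U = 1/0.678 = 1.475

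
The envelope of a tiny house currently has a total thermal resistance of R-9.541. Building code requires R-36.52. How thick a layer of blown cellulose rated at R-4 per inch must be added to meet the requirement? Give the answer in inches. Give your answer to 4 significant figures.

ΔR = 36.52 − 9.541 = 26.979 ft²·°F·h/BTU
L = ΔR / (R/in) = 26.979/4 = 6.7448 in

6.745 in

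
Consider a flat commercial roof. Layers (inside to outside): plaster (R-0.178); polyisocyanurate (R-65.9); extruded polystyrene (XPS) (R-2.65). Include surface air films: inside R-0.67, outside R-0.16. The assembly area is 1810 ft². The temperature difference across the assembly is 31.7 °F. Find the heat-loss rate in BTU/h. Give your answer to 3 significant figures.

R_total = 0.67 + 0.178 + 65.9 + 2.65 + 0.16 = 69.56 ft²·°F·h/BTU
Q = A·ΔT/R = 1810 × 31.7 / 69.56 = 824.9 BTU/h

825 BTU/h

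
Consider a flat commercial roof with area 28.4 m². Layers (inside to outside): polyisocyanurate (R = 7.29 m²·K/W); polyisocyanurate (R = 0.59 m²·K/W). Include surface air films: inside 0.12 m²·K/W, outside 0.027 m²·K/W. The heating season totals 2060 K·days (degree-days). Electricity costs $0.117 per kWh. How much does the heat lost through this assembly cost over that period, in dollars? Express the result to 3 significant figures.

R_total = 0.12 + 7.29 + 0.59 + 0.027 = 8.027 m²·K/W
E = A × HDD × 24 / R / 1000 = 28.4 × 2060 × 24 / 8.027 / 1000 = 174.9 kWh
Cost = 174.9 × 0.117 = $20.47

20.5 dollars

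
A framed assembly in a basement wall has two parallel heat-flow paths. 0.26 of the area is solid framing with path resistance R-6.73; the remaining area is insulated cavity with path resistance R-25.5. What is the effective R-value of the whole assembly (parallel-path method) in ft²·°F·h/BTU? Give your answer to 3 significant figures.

U_eff = 0.74/25.5 + 0.26/6.73 = 0.02902 + 0.03863 = 0.06765
R_eff = 1/U_eff = 14.78 ft²·°F·h/BTU

14.8 ft²·°F·h/BTU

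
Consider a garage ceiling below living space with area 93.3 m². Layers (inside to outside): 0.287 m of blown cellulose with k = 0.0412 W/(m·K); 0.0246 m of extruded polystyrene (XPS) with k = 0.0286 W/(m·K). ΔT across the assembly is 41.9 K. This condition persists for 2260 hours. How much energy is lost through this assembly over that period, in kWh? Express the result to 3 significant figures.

0.287/0.0412 = 6.966
0.0246/0.0286 = 0.8601
R_total = 6.966 + 0.8601 = 7.826 m²·K/W
Q = 93.3 × 41.9 / 7.826 = 499.5 W
E = 499.5 W × 2260 h / 1000 = 1129 kWh

1130 kWh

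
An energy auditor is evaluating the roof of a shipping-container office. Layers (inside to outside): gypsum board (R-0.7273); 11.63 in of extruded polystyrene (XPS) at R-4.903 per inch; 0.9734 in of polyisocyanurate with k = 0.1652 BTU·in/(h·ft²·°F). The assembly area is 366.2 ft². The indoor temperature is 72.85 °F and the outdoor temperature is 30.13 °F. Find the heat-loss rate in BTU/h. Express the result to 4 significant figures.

11.63 × 4.903 = 57.022
0.9734/0.1652 = 5.8923
R_total = 0.7273 + 57.022 + 5.8923 = 63.641 ft²·°F·h/BTU
Q = A·ΔT/R = 366.2 × (72.85 − 30.13) / 63.641 = 245.82 BTU/h

245.8 BTU/h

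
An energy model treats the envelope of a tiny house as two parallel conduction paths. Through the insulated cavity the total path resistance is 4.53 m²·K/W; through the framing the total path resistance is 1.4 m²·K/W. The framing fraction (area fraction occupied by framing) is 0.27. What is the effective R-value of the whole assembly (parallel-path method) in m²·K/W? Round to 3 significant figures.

U_eff = 0.73/4.53 + 0.27/1.4 = 0.1611 + 0.1929 = 0.354
R_eff = 1/U_eff = 2.825 m²·K/W

2.82 m²·K/W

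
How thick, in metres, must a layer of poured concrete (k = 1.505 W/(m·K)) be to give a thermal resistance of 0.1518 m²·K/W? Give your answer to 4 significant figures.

0.2285 m

L = R·k = 0.1518 × 1.505 = 0.22846 m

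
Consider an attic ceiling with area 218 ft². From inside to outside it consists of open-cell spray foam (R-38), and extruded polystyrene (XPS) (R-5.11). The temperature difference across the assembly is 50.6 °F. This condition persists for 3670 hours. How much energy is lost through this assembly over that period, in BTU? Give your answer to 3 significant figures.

R_total = 38 + 5.11 = 43.11 ft²·°F·h/BTU
Q = 218 × 50.6 / 43.11 = 255.9 BTU/h
E = 255.9 × 3670 = 939100 BTU

939000 BTU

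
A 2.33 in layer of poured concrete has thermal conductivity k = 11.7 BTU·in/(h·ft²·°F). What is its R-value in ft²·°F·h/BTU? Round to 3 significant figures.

R = L/k = 2.33/11.7 = 0.1991 ft²·°F·h/BTU

0.199 ft²·°F·h/BTU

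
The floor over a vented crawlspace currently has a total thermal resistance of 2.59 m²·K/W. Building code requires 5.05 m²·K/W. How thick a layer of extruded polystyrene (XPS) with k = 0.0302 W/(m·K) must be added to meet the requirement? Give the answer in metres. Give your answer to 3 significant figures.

ΔR = 5.05 − 2.59 = 2.46 m²·K/W
L = ΔR × k = 2.46 × 0.0302 = 0.07429 m

0.0743 m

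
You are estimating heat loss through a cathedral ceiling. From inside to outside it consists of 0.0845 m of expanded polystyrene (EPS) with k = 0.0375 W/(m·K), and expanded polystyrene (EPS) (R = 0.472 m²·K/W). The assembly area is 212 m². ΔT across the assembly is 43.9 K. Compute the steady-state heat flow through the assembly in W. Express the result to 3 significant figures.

3410 W

0.0845/0.0375 = 2.253
R_total = 2.253 + 0.472 = 2.725 m²·K/W
Q = A·ΔT/R = 212 × 43.9 / 2.725 = 3415 W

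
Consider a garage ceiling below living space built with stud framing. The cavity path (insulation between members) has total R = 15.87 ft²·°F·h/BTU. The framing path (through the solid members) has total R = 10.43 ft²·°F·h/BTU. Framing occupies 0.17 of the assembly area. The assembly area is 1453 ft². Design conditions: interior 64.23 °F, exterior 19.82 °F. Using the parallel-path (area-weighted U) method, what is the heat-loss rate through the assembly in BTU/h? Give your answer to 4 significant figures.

4427 BTU/h

U_eff = 0.83/15.87 + 0.17/10.43 = 0.0523 + 0.016299 = 0.068599
R_eff = 1/U_eff = 14.577 ft²·°F·h/BTU
Q = 1453 × (64.23 − 19.82) / 14.577 = 4426.5 BTU/h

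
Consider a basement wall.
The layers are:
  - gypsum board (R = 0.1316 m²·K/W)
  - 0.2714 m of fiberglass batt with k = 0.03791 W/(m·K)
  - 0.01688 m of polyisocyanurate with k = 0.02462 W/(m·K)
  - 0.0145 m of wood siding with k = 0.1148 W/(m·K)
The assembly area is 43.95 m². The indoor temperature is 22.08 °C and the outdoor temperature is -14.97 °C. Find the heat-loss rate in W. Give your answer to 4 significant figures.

0.2714/0.03791 = 7.1591
0.01688/0.02462 = 0.68562
0.0145/0.1148 = 0.12631
R_total = 0.1316 + 7.1591 + 0.68562 + 0.12631 = 8.1026 m²·K/W
Q = A·ΔT/R = 43.95 × (22.08 − (-14.97)) / 8.1026 = 200.97 W

201.0 W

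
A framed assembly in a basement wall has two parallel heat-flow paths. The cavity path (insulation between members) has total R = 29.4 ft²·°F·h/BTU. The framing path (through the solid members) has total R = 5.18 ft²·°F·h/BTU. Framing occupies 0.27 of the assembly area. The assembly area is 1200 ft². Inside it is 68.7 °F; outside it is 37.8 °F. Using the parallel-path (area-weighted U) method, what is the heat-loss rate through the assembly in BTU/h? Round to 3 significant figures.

2850 BTU/h

U_eff = 0.73/29.4 + 0.27/5.18 = 0.02483 + 0.05212 = 0.07695
R_eff = 1/U_eff = 12.99 ft²·°F·h/BTU
Q = 1200 × (68.7 − 37.8) / 12.99 = 2853 BTU/h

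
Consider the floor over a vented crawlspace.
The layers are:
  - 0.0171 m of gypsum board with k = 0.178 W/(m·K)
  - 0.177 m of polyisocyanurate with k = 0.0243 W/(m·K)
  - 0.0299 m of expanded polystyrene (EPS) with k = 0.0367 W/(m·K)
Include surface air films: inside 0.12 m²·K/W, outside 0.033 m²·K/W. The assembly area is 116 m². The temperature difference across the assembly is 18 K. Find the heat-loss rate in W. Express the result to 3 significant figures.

0.0171/0.178 = 0.09607
0.177/0.0243 = 7.284
0.0299/0.0367 = 0.8147
R_total = 0.12 + 0.09607 + 7.284 + 0.8147 + 0.033 = 8.348 m²·K/W
Q = A·ΔT/R = 116 × 18 / 8.348 = 250.1 W

250 W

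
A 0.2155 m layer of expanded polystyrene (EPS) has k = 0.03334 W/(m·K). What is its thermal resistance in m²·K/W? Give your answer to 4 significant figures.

6.464 m²·K/W

R = L/k = 0.2155/0.03334 = 6.4637 m²·K/W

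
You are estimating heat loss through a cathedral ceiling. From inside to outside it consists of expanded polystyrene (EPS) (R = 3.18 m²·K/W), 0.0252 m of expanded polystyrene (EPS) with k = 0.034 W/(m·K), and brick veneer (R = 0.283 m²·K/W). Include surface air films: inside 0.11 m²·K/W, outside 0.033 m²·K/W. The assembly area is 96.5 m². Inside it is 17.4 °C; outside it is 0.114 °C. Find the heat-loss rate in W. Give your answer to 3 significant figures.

384 W

0.0252/0.034 = 0.7412
R_total = 0.11 + 3.18 + 0.7412 + 0.283 + 0.033 = 4.347 m²·K/W
Q = A·ΔT/R = 96.5 × (17.4 − 0.114) / 4.347 = 383.7 W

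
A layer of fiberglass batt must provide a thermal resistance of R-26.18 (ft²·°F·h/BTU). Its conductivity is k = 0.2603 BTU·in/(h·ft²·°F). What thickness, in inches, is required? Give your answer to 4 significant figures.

6.815 in

L = R × k = 26.18 × 0.2603 = 6.8147 in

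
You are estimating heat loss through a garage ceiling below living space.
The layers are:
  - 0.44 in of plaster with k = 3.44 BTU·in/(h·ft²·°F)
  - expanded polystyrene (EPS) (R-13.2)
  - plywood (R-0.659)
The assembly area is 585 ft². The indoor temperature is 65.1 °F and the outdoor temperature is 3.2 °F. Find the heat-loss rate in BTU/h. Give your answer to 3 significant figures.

0.44/3.44 = 0.1279
R_total = 0.1279 + 13.2 + 0.659 = 13.99 ft²·°F·h/BTU
Q = A·ΔT/R = 585 × (65.1 − 3.2) / 13.99 = 2589 BTU/h

2590 BTU/h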